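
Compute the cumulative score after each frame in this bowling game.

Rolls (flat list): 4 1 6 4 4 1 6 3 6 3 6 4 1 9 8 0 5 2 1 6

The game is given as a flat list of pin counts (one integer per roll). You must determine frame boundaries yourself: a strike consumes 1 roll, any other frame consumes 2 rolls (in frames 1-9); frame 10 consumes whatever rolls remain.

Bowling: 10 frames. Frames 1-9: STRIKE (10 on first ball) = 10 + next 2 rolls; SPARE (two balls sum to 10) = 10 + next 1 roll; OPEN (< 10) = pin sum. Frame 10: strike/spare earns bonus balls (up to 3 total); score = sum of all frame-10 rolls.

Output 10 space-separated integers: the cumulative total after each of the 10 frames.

Answer: 5 19 24 33 42 53 71 79 86 93

Derivation:
Frame 1: OPEN (4+1=5). Cumulative: 5
Frame 2: SPARE (6+4=10). 10 + next roll (4) = 14. Cumulative: 19
Frame 3: OPEN (4+1=5). Cumulative: 24
Frame 4: OPEN (6+3=9). Cumulative: 33
Frame 5: OPEN (6+3=9). Cumulative: 42
Frame 6: SPARE (6+4=10). 10 + next roll (1) = 11. Cumulative: 53
Frame 7: SPARE (1+9=10). 10 + next roll (8) = 18. Cumulative: 71
Frame 8: OPEN (8+0=8). Cumulative: 79
Frame 9: OPEN (5+2=7). Cumulative: 86
Frame 10: OPEN. Sum of all frame-10 rolls (1+6) = 7. Cumulative: 93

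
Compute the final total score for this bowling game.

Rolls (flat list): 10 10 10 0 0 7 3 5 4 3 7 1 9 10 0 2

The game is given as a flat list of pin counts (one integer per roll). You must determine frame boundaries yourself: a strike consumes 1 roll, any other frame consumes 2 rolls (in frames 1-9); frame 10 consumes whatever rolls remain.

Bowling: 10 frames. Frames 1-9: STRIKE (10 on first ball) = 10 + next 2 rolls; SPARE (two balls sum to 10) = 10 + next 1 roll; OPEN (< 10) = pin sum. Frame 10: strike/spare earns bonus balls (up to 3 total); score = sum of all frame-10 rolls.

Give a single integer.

Frame 1: STRIKE. 10 + next two rolls (10+10) = 30. Cumulative: 30
Frame 2: STRIKE. 10 + next two rolls (10+0) = 20. Cumulative: 50
Frame 3: STRIKE. 10 + next two rolls (0+0) = 10. Cumulative: 60
Frame 4: OPEN (0+0=0). Cumulative: 60
Frame 5: SPARE (7+3=10). 10 + next roll (5) = 15. Cumulative: 75
Frame 6: OPEN (5+4=9). Cumulative: 84
Frame 7: SPARE (3+7=10). 10 + next roll (1) = 11. Cumulative: 95
Frame 8: SPARE (1+9=10). 10 + next roll (10) = 20. Cumulative: 115
Frame 9: STRIKE. 10 + next two rolls (0+2) = 12. Cumulative: 127
Frame 10: OPEN. Sum of all frame-10 rolls (0+2) = 2. Cumulative: 129

Answer: 129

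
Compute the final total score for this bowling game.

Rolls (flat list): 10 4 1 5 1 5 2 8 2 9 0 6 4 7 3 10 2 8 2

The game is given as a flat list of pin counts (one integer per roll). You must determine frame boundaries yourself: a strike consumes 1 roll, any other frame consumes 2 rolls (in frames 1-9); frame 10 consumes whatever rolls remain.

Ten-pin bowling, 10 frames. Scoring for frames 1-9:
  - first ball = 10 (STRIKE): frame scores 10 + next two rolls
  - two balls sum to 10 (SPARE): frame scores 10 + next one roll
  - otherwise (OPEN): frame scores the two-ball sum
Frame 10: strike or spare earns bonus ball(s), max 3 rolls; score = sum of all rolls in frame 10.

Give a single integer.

Answer: 130

Derivation:
Frame 1: STRIKE. 10 + next two rolls (4+1) = 15. Cumulative: 15
Frame 2: OPEN (4+1=5). Cumulative: 20
Frame 3: OPEN (5+1=6). Cumulative: 26
Frame 4: OPEN (5+2=7). Cumulative: 33
Frame 5: SPARE (8+2=10). 10 + next roll (9) = 19. Cumulative: 52
Frame 6: OPEN (9+0=9). Cumulative: 61
Frame 7: SPARE (6+4=10). 10 + next roll (7) = 17. Cumulative: 78
Frame 8: SPARE (7+3=10). 10 + next roll (10) = 20. Cumulative: 98
Frame 9: STRIKE. 10 + next two rolls (2+8) = 20. Cumulative: 118
Frame 10: SPARE. Sum of all frame-10 rolls (2+8+2) = 12. Cumulative: 130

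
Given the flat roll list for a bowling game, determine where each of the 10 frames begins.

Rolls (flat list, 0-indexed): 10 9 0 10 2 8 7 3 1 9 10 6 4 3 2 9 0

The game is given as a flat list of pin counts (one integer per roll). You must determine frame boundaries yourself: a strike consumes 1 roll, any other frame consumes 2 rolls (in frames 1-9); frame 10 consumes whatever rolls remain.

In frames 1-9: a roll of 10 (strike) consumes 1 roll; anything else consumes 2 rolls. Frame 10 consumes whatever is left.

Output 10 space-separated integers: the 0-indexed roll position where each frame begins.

Frame 1 starts at roll index 0: roll=10 (strike), consumes 1 roll
Frame 2 starts at roll index 1: rolls=9,0 (sum=9), consumes 2 rolls
Frame 3 starts at roll index 3: roll=10 (strike), consumes 1 roll
Frame 4 starts at roll index 4: rolls=2,8 (sum=10), consumes 2 rolls
Frame 5 starts at roll index 6: rolls=7,3 (sum=10), consumes 2 rolls
Frame 6 starts at roll index 8: rolls=1,9 (sum=10), consumes 2 rolls
Frame 7 starts at roll index 10: roll=10 (strike), consumes 1 roll
Frame 8 starts at roll index 11: rolls=6,4 (sum=10), consumes 2 rolls
Frame 9 starts at roll index 13: rolls=3,2 (sum=5), consumes 2 rolls
Frame 10 starts at roll index 15: 2 remaining rolls

Answer: 0 1 3 4 6 8 10 11 13 15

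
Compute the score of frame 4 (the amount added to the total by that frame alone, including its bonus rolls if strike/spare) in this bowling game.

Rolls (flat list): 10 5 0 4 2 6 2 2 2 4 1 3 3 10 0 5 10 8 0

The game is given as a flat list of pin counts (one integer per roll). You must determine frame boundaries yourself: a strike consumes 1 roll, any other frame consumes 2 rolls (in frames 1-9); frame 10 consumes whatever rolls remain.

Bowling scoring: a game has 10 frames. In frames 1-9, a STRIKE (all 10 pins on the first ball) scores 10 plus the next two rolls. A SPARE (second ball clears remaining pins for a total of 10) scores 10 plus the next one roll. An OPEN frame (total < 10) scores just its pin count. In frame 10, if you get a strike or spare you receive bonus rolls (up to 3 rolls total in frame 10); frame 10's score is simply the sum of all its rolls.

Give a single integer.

Answer: 8

Derivation:
Frame 1: STRIKE. 10 + next two rolls (5+0) = 15. Cumulative: 15
Frame 2: OPEN (5+0=5). Cumulative: 20
Frame 3: OPEN (4+2=6). Cumulative: 26
Frame 4: OPEN (6+2=8). Cumulative: 34
Frame 5: OPEN (2+2=4). Cumulative: 38
Frame 6: OPEN (4+1=5). Cumulative: 43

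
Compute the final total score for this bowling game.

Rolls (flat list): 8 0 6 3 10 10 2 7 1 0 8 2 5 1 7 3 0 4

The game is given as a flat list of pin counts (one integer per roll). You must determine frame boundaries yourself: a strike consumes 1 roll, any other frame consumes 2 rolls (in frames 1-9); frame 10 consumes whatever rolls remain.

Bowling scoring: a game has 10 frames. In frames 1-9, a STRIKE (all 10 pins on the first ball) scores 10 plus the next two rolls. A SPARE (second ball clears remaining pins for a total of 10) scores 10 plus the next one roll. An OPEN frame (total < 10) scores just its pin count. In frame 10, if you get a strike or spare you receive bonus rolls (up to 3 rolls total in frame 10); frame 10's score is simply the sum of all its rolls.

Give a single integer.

Answer: 103

Derivation:
Frame 1: OPEN (8+0=8). Cumulative: 8
Frame 2: OPEN (6+3=9). Cumulative: 17
Frame 3: STRIKE. 10 + next two rolls (10+2) = 22. Cumulative: 39
Frame 4: STRIKE. 10 + next two rolls (2+7) = 19. Cumulative: 58
Frame 5: OPEN (2+7=9). Cumulative: 67
Frame 6: OPEN (1+0=1). Cumulative: 68
Frame 7: SPARE (8+2=10). 10 + next roll (5) = 15. Cumulative: 83
Frame 8: OPEN (5+1=6). Cumulative: 89
Frame 9: SPARE (7+3=10). 10 + next roll (0) = 10. Cumulative: 99
Frame 10: OPEN. Sum of all frame-10 rolls (0+4) = 4. Cumulative: 103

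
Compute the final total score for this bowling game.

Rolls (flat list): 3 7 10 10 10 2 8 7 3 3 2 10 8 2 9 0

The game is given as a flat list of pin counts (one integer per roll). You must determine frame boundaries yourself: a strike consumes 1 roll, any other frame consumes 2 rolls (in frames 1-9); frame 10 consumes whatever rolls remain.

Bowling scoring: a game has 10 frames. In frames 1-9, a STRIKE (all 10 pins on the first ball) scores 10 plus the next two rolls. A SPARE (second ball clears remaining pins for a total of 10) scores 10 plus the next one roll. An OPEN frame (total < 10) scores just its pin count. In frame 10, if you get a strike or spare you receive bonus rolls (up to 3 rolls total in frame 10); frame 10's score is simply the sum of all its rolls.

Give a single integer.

Answer: 175

Derivation:
Frame 1: SPARE (3+7=10). 10 + next roll (10) = 20. Cumulative: 20
Frame 2: STRIKE. 10 + next two rolls (10+10) = 30. Cumulative: 50
Frame 3: STRIKE. 10 + next two rolls (10+2) = 22. Cumulative: 72
Frame 4: STRIKE. 10 + next two rolls (2+8) = 20. Cumulative: 92
Frame 5: SPARE (2+8=10). 10 + next roll (7) = 17. Cumulative: 109
Frame 6: SPARE (7+3=10). 10 + next roll (3) = 13. Cumulative: 122
Frame 7: OPEN (3+2=5). Cumulative: 127
Frame 8: STRIKE. 10 + next two rolls (8+2) = 20. Cumulative: 147
Frame 9: SPARE (8+2=10). 10 + next roll (9) = 19. Cumulative: 166
Frame 10: OPEN. Sum of all frame-10 rolls (9+0) = 9. Cumulative: 175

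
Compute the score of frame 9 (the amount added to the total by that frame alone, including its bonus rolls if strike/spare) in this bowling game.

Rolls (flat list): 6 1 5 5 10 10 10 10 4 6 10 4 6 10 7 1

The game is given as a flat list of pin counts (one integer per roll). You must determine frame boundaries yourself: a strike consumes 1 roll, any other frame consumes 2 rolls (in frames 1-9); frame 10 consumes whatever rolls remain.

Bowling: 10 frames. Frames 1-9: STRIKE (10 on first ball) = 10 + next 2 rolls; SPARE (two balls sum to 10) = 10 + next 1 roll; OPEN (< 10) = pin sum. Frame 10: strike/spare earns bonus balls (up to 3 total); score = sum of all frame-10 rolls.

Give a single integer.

Answer: 20

Derivation:
Frame 1: OPEN (6+1=7). Cumulative: 7
Frame 2: SPARE (5+5=10). 10 + next roll (10) = 20. Cumulative: 27
Frame 3: STRIKE. 10 + next two rolls (10+10) = 30. Cumulative: 57
Frame 4: STRIKE. 10 + next two rolls (10+10) = 30. Cumulative: 87
Frame 5: STRIKE. 10 + next two rolls (10+4) = 24. Cumulative: 111
Frame 6: STRIKE. 10 + next two rolls (4+6) = 20. Cumulative: 131
Frame 7: SPARE (4+6=10). 10 + next roll (10) = 20. Cumulative: 151
Frame 8: STRIKE. 10 + next two rolls (4+6) = 20. Cumulative: 171
Frame 9: SPARE (4+6=10). 10 + next roll (10) = 20. Cumulative: 191
Frame 10: STRIKE. Sum of all frame-10 rolls (10+7+1) = 18. Cumulative: 209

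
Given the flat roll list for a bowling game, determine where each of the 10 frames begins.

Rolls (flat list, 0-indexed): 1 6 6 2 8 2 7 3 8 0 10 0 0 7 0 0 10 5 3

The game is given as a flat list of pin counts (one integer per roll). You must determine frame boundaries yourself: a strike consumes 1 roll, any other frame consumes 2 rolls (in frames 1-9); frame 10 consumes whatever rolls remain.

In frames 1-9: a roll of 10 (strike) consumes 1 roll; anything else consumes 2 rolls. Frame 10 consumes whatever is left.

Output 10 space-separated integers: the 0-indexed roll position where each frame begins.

Answer: 0 2 4 6 8 10 11 13 15 17

Derivation:
Frame 1 starts at roll index 0: rolls=1,6 (sum=7), consumes 2 rolls
Frame 2 starts at roll index 2: rolls=6,2 (sum=8), consumes 2 rolls
Frame 3 starts at roll index 4: rolls=8,2 (sum=10), consumes 2 rolls
Frame 4 starts at roll index 6: rolls=7,3 (sum=10), consumes 2 rolls
Frame 5 starts at roll index 8: rolls=8,0 (sum=8), consumes 2 rolls
Frame 6 starts at roll index 10: roll=10 (strike), consumes 1 roll
Frame 7 starts at roll index 11: rolls=0,0 (sum=0), consumes 2 rolls
Frame 8 starts at roll index 13: rolls=7,0 (sum=7), consumes 2 rolls
Frame 9 starts at roll index 15: rolls=0,10 (sum=10), consumes 2 rolls
Frame 10 starts at roll index 17: 2 remaining rolls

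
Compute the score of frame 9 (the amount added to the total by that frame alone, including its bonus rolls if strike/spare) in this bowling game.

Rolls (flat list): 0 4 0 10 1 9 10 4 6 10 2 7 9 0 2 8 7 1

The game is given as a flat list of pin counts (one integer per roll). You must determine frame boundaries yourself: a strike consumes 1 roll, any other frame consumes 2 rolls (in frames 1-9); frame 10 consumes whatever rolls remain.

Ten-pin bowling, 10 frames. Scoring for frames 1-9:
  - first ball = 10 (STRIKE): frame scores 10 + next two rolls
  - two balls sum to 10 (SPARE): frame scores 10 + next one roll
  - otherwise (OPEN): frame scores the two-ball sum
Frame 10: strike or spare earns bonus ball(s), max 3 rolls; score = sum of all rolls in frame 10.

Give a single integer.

Answer: 17

Derivation:
Frame 1: OPEN (0+4=4). Cumulative: 4
Frame 2: SPARE (0+10=10). 10 + next roll (1) = 11. Cumulative: 15
Frame 3: SPARE (1+9=10). 10 + next roll (10) = 20. Cumulative: 35
Frame 4: STRIKE. 10 + next two rolls (4+6) = 20. Cumulative: 55
Frame 5: SPARE (4+6=10). 10 + next roll (10) = 20. Cumulative: 75
Frame 6: STRIKE. 10 + next two rolls (2+7) = 19. Cumulative: 94
Frame 7: OPEN (2+7=9). Cumulative: 103
Frame 8: OPEN (9+0=9). Cumulative: 112
Frame 9: SPARE (2+8=10). 10 + next roll (7) = 17. Cumulative: 129
Frame 10: OPEN. Sum of all frame-10 rolls (7+1) = 8. Cumulative: 137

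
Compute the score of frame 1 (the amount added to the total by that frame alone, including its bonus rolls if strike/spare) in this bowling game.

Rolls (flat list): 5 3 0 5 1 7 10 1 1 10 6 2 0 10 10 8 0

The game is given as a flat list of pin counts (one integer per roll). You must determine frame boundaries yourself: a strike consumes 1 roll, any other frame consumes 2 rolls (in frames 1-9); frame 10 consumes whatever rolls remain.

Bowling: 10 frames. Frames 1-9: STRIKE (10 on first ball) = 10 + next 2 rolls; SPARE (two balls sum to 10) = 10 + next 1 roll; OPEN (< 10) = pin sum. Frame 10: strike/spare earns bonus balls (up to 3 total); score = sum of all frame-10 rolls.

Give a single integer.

Frame 1: OPEN (5+3=8). Cumulative: 8
Frame 2: OPEN (0+5=5). Cumulative: 13
Frame 3: OPEN (1+7=8). Cumulative: 21

Answer: 8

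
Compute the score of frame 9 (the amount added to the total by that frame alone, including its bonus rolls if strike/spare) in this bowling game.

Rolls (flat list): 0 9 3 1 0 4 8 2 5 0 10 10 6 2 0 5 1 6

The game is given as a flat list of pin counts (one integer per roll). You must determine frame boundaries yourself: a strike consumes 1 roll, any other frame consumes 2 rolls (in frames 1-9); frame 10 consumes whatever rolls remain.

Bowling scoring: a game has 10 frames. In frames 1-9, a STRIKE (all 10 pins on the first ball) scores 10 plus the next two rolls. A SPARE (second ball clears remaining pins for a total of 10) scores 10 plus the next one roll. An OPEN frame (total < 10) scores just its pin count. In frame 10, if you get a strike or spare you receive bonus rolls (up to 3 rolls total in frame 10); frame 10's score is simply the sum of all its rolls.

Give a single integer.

Frame 1: OPEN (0+9=9). Cumulative: 9
Frame 2: OPEN (3+1=4). Cumulative: 13
Frame 3: OPEN (0+4=4). Cumulative: 17
Frame 4: SPARE (8+2=10). 10 + next roll (5) = 15. Cumulative: 32
Frame 5: OPEN (5+0=5). Cumulative: 37
Frame 6: STRIKE. 10 + next two rolls (10+6) = 26. Cumulative: 63
Frame 7: STRIKE. 10 + next two rolls (6+2) = 18. Cumulative: 81
Frame 8: OPEN (6+2=8). Cumulative: 89
Frame 9: OPEN (0+5=5). Cumulative: 94
Frame 10: OPEN. Sum of all frame-10 rolls (1+6) = 7. Cumulative: 101

Answer: 5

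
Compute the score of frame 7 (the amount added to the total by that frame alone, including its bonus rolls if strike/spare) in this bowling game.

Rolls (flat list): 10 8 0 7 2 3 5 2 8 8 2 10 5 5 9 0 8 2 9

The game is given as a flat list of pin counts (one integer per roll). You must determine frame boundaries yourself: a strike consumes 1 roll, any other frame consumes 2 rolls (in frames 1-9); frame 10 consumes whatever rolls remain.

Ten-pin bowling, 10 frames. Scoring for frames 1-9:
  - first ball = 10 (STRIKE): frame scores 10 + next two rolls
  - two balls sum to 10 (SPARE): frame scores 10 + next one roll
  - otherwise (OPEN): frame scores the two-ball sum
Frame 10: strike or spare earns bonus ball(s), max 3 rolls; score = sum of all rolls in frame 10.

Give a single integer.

Answer: 20

Derivation:
Frame 1: STRIKE. 10 + next two rolls (8+0) = 18. Cumulative: 18
Frame 2: OPEN (8+0=8). Cumulative: 26
Frame 3: OPEN (7+2=9). Cumulative: 35
Frame 4: OPEN (3+5=8). Cumulative: 43
Frame 5: SPARE (2+8=10). 10 + next roll (8) = 18. Cumulative: 61
Frame 6: SPARE (8+2=10). 10 + next roll (10) = 20. Cumulative: 81
Frame 7: STRIKE. 10 + next two rolls (5+5) = 20. Cumulative: 101
Frame 8: SPARE (5+5=10). 10 + next roll (9) = 19. Cumulative: 120
Frame 9: OPEN (9+0=9). Cumulative: 129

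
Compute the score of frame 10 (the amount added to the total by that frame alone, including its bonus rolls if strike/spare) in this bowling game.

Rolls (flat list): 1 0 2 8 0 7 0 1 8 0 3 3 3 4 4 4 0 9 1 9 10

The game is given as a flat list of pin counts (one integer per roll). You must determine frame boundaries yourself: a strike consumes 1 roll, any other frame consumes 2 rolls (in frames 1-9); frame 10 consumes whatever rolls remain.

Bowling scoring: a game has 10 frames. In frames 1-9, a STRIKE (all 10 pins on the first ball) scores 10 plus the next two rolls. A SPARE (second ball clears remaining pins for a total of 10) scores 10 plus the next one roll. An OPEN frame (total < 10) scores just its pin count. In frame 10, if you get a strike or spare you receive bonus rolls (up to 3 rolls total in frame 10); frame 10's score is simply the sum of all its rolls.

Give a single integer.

Frame 1: OPEN (1+0=1). Cumulative: 1
Frame 2: SPARE (2+8=10). 10 + next roll (0) = 10. Cumulative: 11
Frame 3: OPEN (0+7=7). Cumulative: 18
Frame 4: OPEN (0+1=1). Cumulative: 19
Frame 5: OPEN (8+0=8). Cumulative: 27
Frame 6: OPEN (3+3=6). Cumulative: 33
Frame 7: OPEN (3+4=7). Cumulative: 40
Frame 8: OPEN (4+4=8). Cumulative: 48
Frame 9: OPEN (0+9=9). Cumulative: 57
Frame 10: SPARE. Sum of all frame-10 rolls (1+9+10) = 20. Cumulative: 77

Answer: 20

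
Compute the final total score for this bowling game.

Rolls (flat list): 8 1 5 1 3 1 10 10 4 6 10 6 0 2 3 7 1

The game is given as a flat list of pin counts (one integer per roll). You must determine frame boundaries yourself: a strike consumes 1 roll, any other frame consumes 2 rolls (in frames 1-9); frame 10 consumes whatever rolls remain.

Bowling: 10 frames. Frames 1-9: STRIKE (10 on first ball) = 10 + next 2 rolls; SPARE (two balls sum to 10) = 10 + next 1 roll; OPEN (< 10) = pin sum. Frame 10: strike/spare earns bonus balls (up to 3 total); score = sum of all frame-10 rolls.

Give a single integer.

Frame 1: OPEN (8+1=9). Cumulative: 9
Frame 2: OPEN (5+1=6). Cumulative: 15
Frame 3: OPEN (3+1=4). Cumulative: 19
Frame 4: STRIKE. 10 + next two rolls (10+4) = 24. Cumulative: 43
Frame 5: STRIKE. 10 + next two rolls (4+6) = 20. Cumulative: 63
Frame 6: SPARE (4+6=10). 10 + next roll (10) = 20. Cumulative: 83
Frame 7: STRIKE. 10 + next two rolls (6+0) = 16. Cumulative: 99
Frame 8: OPEN (6+0=6). Cumulative: 105
Frame 9: OPEN (2+3=5). Cumulative: 110
Frame 10: OPEN. Sum of all frame-10 rolls (7+1) = 8. Cumulative: 118

Answer: 118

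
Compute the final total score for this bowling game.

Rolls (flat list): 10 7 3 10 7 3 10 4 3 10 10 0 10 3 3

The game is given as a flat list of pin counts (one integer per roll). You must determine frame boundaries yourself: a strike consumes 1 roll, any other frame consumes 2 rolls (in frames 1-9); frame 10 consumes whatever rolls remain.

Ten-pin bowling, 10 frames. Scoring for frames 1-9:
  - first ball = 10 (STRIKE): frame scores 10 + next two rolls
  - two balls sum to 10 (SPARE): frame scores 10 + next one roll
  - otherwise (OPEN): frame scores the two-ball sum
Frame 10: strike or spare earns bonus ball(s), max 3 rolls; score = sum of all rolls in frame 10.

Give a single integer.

Frame 1: STRIKE. 10 + next two rolls (7+3) = 20. Cumulative: 20
Frame 2: SPARE (7+3=10). 10 + next roll (10) = 20. Cumulative: 40
Frame 3: STRIKE. 10 + next two rolls (7+3) = 20. Cumulative: 60
Frame 4: SPARE (7+3=10). 10 + next roll (10) = 20. Cumulative: 80
Frame 5: STRIKE. 10 + next two rolls (4+3) = 17. Cumulative: 97
Frame 6: OPEN (4+3=7). Cumulative: 104
Frame 7: STRIKE. 10 + next two rolls (10+0) = 20. Cumulative: 124
Frame 8: STRIKE. 10 + next two rolls (0+10) = 20. Cumulative: 144
Frame 9: SPARE (0+10=10). 10 + next roll (3) = 13. Cumulative: 157
Frame 10: OPEN. Sum of all frame-10 rolls (3+3) = 6. Cumulative: 163

Answer: 163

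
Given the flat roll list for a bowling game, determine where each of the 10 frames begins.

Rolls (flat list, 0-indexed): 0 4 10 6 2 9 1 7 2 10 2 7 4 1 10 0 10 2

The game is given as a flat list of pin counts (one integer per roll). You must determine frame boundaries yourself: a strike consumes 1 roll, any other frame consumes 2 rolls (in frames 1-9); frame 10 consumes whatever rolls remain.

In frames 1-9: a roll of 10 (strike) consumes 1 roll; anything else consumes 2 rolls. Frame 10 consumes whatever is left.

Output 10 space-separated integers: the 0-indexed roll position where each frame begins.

Answer: 0 2 3 5 7 9 10 12 14 15

Derivation:
Frame 1 starts at roll index 0: rolls=0,4 (sum=4), consumes 2 rolls
Frame 2 starts at roll index 2: roll=10 (strike), consumes 1 roll
Frame 3 starts at roll index 3: rolls=6,2 (sum=8), consumes 2 rolls
Frame 4 starts at roll index 5: rolls=9,1 (sum=10), consumes 2 rolls
Frame 5 starts at roll index 7: rolls=7,2 (sum=9), consumes 2 rolls
Frame 6 starts at roll index 9: roll=10 (strike), consumes 1 roll
Frame 7 starts at roll index 10: rolls=2,7 (sum=9), consumes 2 rolls
Frame 8 starts at roll index 12: rolls=4,1 (sum=5), consumes 2 rolls
Frame 9 starts at roll index 14: roll=10 (strike), consumes 1 roll
Frame 10 starts at roll index 15: 3 remaining rolls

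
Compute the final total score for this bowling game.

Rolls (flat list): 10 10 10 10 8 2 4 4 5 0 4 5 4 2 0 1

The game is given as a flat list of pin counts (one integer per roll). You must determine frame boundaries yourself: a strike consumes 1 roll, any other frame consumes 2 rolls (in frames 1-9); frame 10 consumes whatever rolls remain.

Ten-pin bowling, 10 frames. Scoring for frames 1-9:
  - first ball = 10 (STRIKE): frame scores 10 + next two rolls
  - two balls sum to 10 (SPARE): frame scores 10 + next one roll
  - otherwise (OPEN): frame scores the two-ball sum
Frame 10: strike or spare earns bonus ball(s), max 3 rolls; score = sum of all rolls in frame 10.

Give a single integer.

Answer: 151

Derivation:
Frame 1: STRIKE. 10 + next two rolls (10+10) = 30. Cumulative: 30
Frame 2: STRIKE. 10 + next two rolls (10+10) = 30. Cumulative: 60
Frame 3: STRIKE. 10 + next two rolls (10+8) = 28. Cumulative: 88
Frame 4: STRIKE. 10 + next two rolls (8+2) = 20. Cumulative: 108
Frame 5: SPARE (8+2=10). 10 + next roll (4) = 14. Cumulative: 122
Frame 6: OPEN (4+4=8). Cumulative: 130
Frame 7: OPEN (5+0=5). Cumulative: 135
Frame 8: OPEN (4+5=9). Cumulative: 144
Frame 9: OPEN (4+2=6). Cumulative: 150
Frame 10: OPEN. Sum of all frame-10 rolls (0+1) = 1. Cumulative: 151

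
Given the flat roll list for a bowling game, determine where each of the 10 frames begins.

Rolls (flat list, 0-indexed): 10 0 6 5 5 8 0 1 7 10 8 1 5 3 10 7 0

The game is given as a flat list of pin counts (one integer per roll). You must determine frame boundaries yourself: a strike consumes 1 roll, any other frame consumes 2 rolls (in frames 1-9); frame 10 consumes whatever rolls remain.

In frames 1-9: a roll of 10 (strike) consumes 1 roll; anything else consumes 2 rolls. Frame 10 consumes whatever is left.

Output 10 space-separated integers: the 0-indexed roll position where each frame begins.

Answer: 0 1 3 5 7 9 10 12 14 15

Derivation:
Frame 1 starts at roll index 0: roll=10 (strike), consumes 1 roll
Frame 2 starts at roll index 1: rolls=0,6 (sum=6), consumes 2 rolls
Frame 3 starts at roll index 3: rolls=5,5 (sum=10), consumes 2 rolls
Frame 4 starts at roll index 5: rolls=8,0 (sum=8), consumes 2 rolls
Frame 5 starts at roll index 7: rolls=1,7 (sum=8), consumes 2 rolls
Frame 6 starts at roll index 9: roll=10 (strike), consumes 1 roll
Frame 7 starts at roll index 10: rolls=8,1 (sum=9), consumes 2 rolls
Frame 8 starts at roll index 12: rolls=5,3 (sum=8), consumes 2 rolls
Frame 9 starts at roll index 14: roll=10 (strike), consumes 1 roll
Frame 10 starts at roll index 15: 2 remaining rolls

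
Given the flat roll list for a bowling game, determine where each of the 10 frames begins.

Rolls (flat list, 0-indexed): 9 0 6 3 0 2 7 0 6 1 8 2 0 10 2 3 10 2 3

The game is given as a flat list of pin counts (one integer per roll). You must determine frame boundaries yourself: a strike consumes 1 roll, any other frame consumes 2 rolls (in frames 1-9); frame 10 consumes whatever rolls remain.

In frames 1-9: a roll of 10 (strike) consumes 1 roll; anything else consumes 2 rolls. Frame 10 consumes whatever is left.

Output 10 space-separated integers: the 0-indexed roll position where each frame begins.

Answer: 0 2 4 6 8 10 12 14 16 17

Derivation:
Frame 1 starts at roll index 0: rolls=9,0 (sum=9), consumes 2 rolls
Frame 2 starts at roll index 2: rolls=6,3 (sum=9), consumes 2 rolls
Frame 3 starts at roll index 4: rolls=0,2 (sum=2), consumes 2 rolls
Frame 4 starts at roll index 6: rolls=7,0 (sum=7), consumes 2 rolls
Frame 5 starts at roll index 8: rolls=6,1 (sum=7), consumes 2 rolls
Frame 6 starts at roll index 10: rolls=8,2 (sum=10), consumes 2 rolls
Frame 7 starts at roll index 12: rolls=0,10 (sum=10), consumes 2 rolls
Frame 8 starts at roll index 14: rolls=2,3 (sum=5), consumes 2 rolls
Frame 9 starts at roll index 16: roll=10 (strike), consumes 1 roll
Frame 10 starts at roll index 17: 2 remaining rolls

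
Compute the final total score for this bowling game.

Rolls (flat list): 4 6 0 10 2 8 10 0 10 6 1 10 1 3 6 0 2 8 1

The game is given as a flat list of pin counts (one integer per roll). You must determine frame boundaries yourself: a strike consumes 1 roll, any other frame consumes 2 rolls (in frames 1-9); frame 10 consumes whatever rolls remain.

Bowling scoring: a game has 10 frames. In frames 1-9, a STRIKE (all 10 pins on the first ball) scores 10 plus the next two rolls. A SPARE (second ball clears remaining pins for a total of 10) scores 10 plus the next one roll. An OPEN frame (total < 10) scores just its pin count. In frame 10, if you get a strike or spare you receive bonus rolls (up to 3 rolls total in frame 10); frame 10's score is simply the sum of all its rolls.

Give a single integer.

Frame 1: SPARE (4+6=10). 10 + next roll (0) = 10. Cumulative: 10
Frame 2: SPARE (0+10=10). 10 + next roll (2) = 12. Cumulative: 22
Frame 3: SPARE (2+8=10). 10 + next roll (10) = 20. Cumulative: 42
Frame 4: STRIKE. 10 + next two rolls (0+10) = 20. Cumulative: 62
Frame 5: SPARE (0+10=10). 10 + next roll (6) = 16. Cumulative: 78
Frame 6: OPEN (6+1=7). Cumulative: 85
Frame 7: STRIKE. 10 + next two rolls (1+3) = 14. Cumulative: 99
Frame 8: OPEN (1+3=4). Cumulative: 103
Frame 9: OPEN (6+0=6). Cumulative: 109
Frame 10: SPARE. Sum of all frame-10 rolls (2+8+1) = 11. Cumulative: 120

Answer: 120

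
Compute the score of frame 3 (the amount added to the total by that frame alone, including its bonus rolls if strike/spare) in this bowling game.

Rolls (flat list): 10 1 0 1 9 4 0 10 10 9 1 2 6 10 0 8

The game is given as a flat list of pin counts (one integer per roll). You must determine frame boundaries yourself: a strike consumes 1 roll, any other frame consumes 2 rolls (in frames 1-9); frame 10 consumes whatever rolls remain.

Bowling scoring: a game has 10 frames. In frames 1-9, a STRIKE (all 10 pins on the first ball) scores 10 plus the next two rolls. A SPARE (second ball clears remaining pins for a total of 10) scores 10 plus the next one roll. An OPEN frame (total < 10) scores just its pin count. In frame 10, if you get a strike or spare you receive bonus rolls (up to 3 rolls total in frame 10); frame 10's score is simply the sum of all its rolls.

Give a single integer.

Frame 1: STRIKE. 10 + next two rolls (1+0) = 11. Cumulative: 11
Frame 2: OPEN (1+0=1). Cumulative: 12
Frame 3: SPARE (1+9=10). 10 + next roll (4) = 14. Cumulative: 26
Frame 4: OPEN (4+0=4). Cumulative: 30
Frame 5: STRIKE. 10 + next two rolls (10+9) = 29. Cumulative: 59

Answer: 14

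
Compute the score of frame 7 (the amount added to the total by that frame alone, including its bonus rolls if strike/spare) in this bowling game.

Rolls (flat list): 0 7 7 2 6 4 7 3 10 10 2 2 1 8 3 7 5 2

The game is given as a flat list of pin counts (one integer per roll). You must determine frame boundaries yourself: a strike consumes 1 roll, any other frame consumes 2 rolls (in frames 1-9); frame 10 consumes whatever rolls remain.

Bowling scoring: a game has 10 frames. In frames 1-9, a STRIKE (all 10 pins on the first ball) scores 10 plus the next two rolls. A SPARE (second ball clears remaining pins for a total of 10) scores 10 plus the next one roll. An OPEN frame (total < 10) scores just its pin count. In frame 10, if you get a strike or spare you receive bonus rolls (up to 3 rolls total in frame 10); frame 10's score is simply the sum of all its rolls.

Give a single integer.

Frame 1: OPEN (0+7=7). Cumulative: 7
Frame 2: OPEN (7+2=9). Cumulative: 16
Frame 3: SPARE (6+4=10). 10 + next roll (7) = 17. Cumulative: 33
Frame 4: SPARE (7+3=10). 10 + next roll (10) = 20. Cumulative: 53
Frame 5: STRIKE. 10 + next two rolls (10+2) = 22. Cumulative: 75
Frame 6: STRIKE. 10 + next two rolls (2+2) = 14. Cumulative: 89
Frame 7: OPEN (2+2=4). Cumulative: 93
Frame 8: OPEN (1+8=9). Cumulative: 102
Frame 9: SPARE (3+7=10). 10 + next roll (5) = 15. Cumulative: 117

Answer: 4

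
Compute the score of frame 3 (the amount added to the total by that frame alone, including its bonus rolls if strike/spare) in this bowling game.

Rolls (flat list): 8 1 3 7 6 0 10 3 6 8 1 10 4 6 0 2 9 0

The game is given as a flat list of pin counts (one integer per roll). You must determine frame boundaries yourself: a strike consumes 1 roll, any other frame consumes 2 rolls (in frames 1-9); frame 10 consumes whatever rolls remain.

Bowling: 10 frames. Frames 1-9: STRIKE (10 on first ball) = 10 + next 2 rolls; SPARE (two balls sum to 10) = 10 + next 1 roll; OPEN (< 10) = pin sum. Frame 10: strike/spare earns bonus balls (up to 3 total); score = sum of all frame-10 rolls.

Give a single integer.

Answer: 6

Derivation:
Frame 1: OPEN (8+1=9). Cumulative: 9
Frame 2: SPARE (3+7=10). 10 + next roll (6) = 16. Cumulative: 25
Frame 3: OPEN (6+0=6). Cumulative: 31
Frame 4: STRIKE. 10 + next two rolls (3+6) = 19. Cumulative: 50
Frame 5: OPEN (3+6=9). Cumulative: 59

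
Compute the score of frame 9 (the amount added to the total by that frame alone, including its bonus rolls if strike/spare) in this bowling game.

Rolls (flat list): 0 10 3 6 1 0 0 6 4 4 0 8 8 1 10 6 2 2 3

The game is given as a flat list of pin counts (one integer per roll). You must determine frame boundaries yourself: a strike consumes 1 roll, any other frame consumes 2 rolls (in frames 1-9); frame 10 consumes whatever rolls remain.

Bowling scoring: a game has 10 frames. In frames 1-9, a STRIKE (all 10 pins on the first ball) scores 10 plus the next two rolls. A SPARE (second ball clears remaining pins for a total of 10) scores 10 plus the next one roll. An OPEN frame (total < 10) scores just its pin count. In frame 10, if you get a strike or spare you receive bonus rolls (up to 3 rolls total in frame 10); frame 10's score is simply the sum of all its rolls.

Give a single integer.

Frame 1: SPARE (0+10=10). 10 + next roll (3) = 13. Cumulative: 13
Frame 2: OPEN (3+6=9). Cumulative: 22
Frame 3: OPEN (1+0=1). Cumulative: 23
Frame 4: OPEN (0+6=6). Cumulative: 29
Frame 5: OPEN (4+4=8). Cumulative: 37
Frame 6: OPEN (0+8=8). Cumulative: 45
Frame 7: OPEN (8+1=9). Cumulative: 54
Frame 8: STRIKE. 10 + next two rolls (6+2) = 18. Cumulative: 72
Frame 9: OPEN (6+2=8). Cumulative: 80
Frame 10: OPEN. Sum of all frame-10 rolls (2+3) = 5. Cumulative: 85

Answer: 8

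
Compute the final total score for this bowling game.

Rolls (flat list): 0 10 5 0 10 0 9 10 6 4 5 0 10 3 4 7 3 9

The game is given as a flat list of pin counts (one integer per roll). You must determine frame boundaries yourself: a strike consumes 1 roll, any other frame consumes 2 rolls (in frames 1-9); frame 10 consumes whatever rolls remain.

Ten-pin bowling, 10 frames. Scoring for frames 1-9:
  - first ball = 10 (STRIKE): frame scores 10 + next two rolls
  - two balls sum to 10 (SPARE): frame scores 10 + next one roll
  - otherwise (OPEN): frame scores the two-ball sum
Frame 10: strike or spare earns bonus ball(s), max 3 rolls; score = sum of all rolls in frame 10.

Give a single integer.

Frame 1: SPARE (0+10=10). 10 + next roll (5) = 15. Cumulative: 15
Frame 2: OPEN (5+0=5). Cumulative: 20
Frame 3: STRIKE. 10 + next two rolls (0+9) = 19. Cumulative: 39
Frame 4: OPEN (0+9=9). Cumulative: 48
Frame 5: STRIKE. 10 + next two rolls (6+4) = 20. Cumulative: 68
Frame 6: SPARE (6+4=10). 10 + next roll (5) = 15. Cumulative: 83
Frame 7: OPEN (5+0=5). Cumulative: 88
Frame 8: STRIKE. 10 + next two rolls (3+4) = 17. Cumulative: 105
Frame 9: OPEN (3+4=7). Cumulative: 112
Frame 10: SPARE. Sum of all frame-10 rolls (7+3+9) = 19. Cumulative: 131

Answer: 131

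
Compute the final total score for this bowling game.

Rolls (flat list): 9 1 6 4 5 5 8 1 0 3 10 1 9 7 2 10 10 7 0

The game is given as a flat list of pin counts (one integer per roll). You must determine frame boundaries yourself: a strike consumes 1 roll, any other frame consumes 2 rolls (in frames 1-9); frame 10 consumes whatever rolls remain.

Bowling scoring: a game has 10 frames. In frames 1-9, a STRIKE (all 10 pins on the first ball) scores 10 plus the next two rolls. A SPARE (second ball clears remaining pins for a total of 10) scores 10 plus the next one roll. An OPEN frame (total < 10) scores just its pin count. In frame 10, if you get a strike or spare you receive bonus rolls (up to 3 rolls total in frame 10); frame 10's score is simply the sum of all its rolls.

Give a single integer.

Frame 1: SPARE (9+1=10). 10 + next roll (6) = 16. Cumulative: 16
Frame 2: SPARE (6+4=10). 10 + next roll (5) = 15. Cumulative: 31
Frame 3: SPARE (5+5=10). 10 + next roll (8) = 18. Cumulative: 49
Frame 4: OPEN (8+1=9). Cumulative: 58
Frame 5: OPEN (0+3=3). Cumulative: 61
Frame 6: STRIKE. 10 + next two rolls (1+9) = 20. Cumulative: 81
Frame 7: SPARE (1+9=10). 10 + next roll (7) = 17. Cumulative: 98
Frame 8: OPEN (7+2=9). Cumulative: 107
Frame 9: STRIKE. 10 + next two rolls (10+7) = 27. Cumulative: 134
Frame 10: STRIKE. Sum of all frame-10 rolls (10+7+0) = 17. Cumulative: 151

Answer: 151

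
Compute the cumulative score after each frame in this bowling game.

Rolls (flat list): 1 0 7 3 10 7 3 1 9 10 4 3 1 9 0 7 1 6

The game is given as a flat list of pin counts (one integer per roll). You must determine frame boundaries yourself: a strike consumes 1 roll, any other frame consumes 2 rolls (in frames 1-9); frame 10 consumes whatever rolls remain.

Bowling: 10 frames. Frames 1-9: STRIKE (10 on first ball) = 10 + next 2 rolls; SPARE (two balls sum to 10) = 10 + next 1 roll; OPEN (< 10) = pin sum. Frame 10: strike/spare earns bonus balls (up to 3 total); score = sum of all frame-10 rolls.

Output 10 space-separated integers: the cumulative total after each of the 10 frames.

Frame 1: OPEN (1+0=1). Cumulative: 1
Frame 2: SPARE (7+3=10). 10 + next roll (10) = 20. Cumulative: 21
Frame 3: STRIKE. 10 + next two rolls (7+3) = 20. Cumulative: 41
Frame 4: SPARE (7+3=10). 10 + next roll (1) = 11. Cumulative: 52
Frame 5: SPARE (1+9=10). 10 + next roll (10) = 20. Cumulative: 72
Frame 6: STRIKE. 10 + next two rolls (4+3) = 17. Cumulative: 89
Frame 7: OPEN (4+3=7). Cumulative: 96
Frame 8: SPARE (1+9=10). 10 + next roll (0) = 10. Cumulative: 106
Frame 9: OPEN (0+7=7). Cumulative: 113
Frame 10: OPEN. Sum of all frame-10 rolls (1+6) = 7. Cumulative: 120

Answer: 1 21 41 52 72 89 96 106 113 120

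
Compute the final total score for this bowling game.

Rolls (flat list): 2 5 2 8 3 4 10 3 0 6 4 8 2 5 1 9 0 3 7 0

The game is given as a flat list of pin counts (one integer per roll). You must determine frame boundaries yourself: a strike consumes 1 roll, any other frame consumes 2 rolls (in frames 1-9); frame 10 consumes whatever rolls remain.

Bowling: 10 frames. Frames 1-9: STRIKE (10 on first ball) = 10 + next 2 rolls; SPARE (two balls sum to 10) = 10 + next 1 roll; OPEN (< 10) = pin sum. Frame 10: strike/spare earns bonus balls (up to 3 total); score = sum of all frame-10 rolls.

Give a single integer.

Frame 1: OPEN (2+5=7). Cumulative: 7
Frame 2: SPARE (2+8=10). 10 + next roll (3) = 13. Cumulative: 20
Frame 3: OPEN (3+4=7). Cumulative: 27
Frame 4: STRIKE. 10 + next two rolls (3+0) = 13. Cumulative: 40
Frame 5: OPEN (3+0=3). Cumulative: 43
Frame 6: SPARE (6+4=10). 10 + next roll (8) = 18. Cumulative: 61
Frame 7: SPARE (8+2=10). 10 + next roll (5) = 15. Cumulative: 76
Frame 8: OPEN (5+1=6). Cumulative: 82
Frame 9: OPEN (9+0=9). Cumulative: 91
Frame 10: SPARE. Sum of all frame-10 rolls (3+7+0) = 10. Cumulative: 101

Answer: 101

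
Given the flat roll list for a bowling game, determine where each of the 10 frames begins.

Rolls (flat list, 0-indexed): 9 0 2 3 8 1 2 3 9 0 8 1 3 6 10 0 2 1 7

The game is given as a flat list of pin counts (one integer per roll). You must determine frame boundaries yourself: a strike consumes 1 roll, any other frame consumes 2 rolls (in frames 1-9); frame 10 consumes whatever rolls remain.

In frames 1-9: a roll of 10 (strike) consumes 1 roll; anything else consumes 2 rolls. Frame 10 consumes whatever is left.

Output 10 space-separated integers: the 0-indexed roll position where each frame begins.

Answer: 0 2 4 6 8 10 12 14 15 17

Derivation:
Frame 1 starts at roll index 0: rolls=9,0 (sum=9), consumes 2 rolls
Frame 2 starts at roll index 2: rolls=2,3 (sum=5), consumes 2 rolls
Frame 3 starts at roll index 4: rolls=8,1 (sum=9), consumes 2 rolls
Frame 4 starts at roll index 6: rolls=2,3 (sum=5), consumes 2 rolls
Frame 5 starts at roll index 8: rolls=9,0 (sum=9), consumes 2 rolls
Frame 6 starts at roll index 10: rolls=8,1 (sum=9), consumes 2 rolls
Frame 7 starts at roll index 12: rolls=3,6 (sum=9), consumes 2 rolls
Frame 8 starts at roll index 14: roll=10 (strike), consumes 1 roll
Frame 9 starts at roll index 15: rolls=0,2 (sum=2), consumes 2 rolls
Frame 10 starts at roll index 17: 2 remaining rolls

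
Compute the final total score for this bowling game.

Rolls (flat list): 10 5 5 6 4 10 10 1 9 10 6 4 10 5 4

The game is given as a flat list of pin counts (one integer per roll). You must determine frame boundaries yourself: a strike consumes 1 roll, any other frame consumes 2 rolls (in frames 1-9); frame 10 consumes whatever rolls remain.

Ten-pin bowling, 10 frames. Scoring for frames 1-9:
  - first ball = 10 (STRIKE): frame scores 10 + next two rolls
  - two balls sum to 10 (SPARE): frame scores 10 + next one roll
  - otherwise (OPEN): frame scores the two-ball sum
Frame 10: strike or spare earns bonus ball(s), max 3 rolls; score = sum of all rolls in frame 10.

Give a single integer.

Frame 1: STRIKE. 10 + next two rolls (5+5) = 20. Cumulative: 20
Frame 2: SPARE (5+5=10). 10 + next roll (6) = 16. Cumulative: 36
Frame 3: SPARE (6+4=10). 10 + next roll (10) = 20. Cumulative: 56
Frame 4: STRIKE. 10 + next two rolls (10+1) = 21. Cumulative: 77
Frame 5: STRIKE. 10 + next two rolls (1+9) = 20. Cumulative: 97
Frame 6: SPARE (1+9=10). 10 + next roll (10) = 20. Cumulative: 117
Frame 7: STRIKE. 10 + next two rolls (6+4) = 20. Cumulative: 137
Frame 8: SPARE (6+4=10). 10 + next roll (10) = 20. Cumulative: 157
Frame 9: STRIKE. 10 + next two rolls (5+4) = 19. Cumulative: 176
Frame 10: OPEN. Sum of all frame-10 rolls (5+4) = 9. Cumulative: 185

Answer: 185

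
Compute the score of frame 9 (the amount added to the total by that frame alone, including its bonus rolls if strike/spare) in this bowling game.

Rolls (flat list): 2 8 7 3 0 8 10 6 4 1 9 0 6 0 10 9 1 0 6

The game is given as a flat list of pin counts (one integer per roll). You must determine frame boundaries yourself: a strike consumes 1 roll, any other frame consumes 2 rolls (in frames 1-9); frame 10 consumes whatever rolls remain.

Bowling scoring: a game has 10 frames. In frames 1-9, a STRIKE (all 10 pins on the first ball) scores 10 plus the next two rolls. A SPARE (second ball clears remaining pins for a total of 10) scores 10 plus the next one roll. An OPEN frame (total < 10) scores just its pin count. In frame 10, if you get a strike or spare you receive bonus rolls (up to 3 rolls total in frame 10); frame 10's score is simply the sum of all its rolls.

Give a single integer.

Answer: 10

Derivation:
Frame 1: SPARE (2+8=10). 10 + next roll (7) = 17. Cumulative: 17
Frame 2: SPARE (7+3=10). 10 + next roll (0) = 10. Cumulative: 27
Frame 3: OPEN (0+8=8). Cumulative: 35
Frame 4: STRIKE. 10 + next two rolls (6+4) = 20. Cumulative: 55
Frame 5: SPARE (6+4=10). 10 + next roll (1) = 11. Cumulative: 66
Frame 6: SPARE (1+9=10). 10 + next roll (0) = 10. Cumulative: 76
Frame 7: OPEN (0+6=6). Cumulative: 82
Frame 8: SPARE (0+10=10). 10 + next roll (9) = 19. Cumulative: 101
Frame 9: SPARE (9+1=10). 10 + next roll (0) = 10. Cumulative: 111
Frame 10: OPEN. Sum of all frame-10 rolls (0+6) = 6. Cumulative: 117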